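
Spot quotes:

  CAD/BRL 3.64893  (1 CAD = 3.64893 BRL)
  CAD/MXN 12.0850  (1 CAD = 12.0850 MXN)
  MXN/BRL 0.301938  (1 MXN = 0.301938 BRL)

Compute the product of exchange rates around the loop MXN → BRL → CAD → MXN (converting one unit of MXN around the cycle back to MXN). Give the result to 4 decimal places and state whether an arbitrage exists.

1.0000 (no arbitrage)

Around MXN → BRL → CAD → MXN: 1 × 0.301938 ÷ 3.64893 × 12.0850 = 0.999997
Product ≈ 1 (deviation 0.000%, within rounding noise).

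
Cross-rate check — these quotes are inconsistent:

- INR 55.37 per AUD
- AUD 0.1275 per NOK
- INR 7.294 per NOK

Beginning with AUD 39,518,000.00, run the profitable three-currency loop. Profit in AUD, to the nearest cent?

Profit: AUD 1,311,682.95

Profitable loop is AUD → NOK → INR → AUD:
AUD 39,518,000.00 ÷ 0.1275 = NOK 309,945,098.04
NOK 309,945,098.04 × 7.294 = INR 2,260,739,545.10
INR 2,260,739,545.10 ÷ 55.37 = AUD 40,829,682.95
Profit = AUD 40,829,682.95 − AUD 39,518,000.00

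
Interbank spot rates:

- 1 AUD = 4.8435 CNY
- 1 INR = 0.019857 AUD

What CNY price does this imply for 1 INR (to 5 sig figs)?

INR/CNY = 0.096177

1 INR × 0.019857 = 0.019857 AUD
0.019857 AUD × 4.8435 = 0.0961774 CNY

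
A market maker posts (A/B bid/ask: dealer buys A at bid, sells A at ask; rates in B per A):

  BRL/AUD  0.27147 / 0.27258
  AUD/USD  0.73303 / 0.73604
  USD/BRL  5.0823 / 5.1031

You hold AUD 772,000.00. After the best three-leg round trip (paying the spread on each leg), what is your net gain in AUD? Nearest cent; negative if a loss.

Best loop AUD → USD → BRL → AUD:
AUD 772,000.00 × 0.73303 (sell AUD at bid) = USD 565,899.16
USD 565,899.16 × 5.0823 (sell USD at bid) = BRL 2,876,069.30
BRL 2,876,069.30 × 0.27147 (sell BRL at bid) = AUD 780,766.53

Net profit: AUD 8,766.53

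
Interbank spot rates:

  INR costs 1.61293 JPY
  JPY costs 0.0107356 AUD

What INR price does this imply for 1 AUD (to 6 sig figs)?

1 AUD ÷ 0.0107356 = 93.148 JPY
93.148 JPY ÷ 1.61293 = 57.7508 INR

AUD/INR = 57.7508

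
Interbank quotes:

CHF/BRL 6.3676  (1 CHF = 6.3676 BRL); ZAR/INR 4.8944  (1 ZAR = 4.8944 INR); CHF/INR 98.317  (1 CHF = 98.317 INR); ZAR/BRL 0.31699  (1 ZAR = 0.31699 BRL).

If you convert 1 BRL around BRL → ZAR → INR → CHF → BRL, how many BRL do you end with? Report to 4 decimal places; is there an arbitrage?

Around BRL → ZAR → INR → CHF → BRL: 1 ÷ 0.31699 × 4.8944 ÷ 98.317 × 6.3676 = 1.000002
Product ≈ 1 (deviation 0.000%, within rounding noise).

1.0000 (no arbitrage)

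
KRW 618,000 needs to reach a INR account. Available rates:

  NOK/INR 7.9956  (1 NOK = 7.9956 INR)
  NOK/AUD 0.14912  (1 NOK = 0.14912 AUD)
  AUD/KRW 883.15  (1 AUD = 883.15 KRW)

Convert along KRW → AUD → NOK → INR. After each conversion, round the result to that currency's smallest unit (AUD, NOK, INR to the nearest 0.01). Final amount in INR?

KRW 618,000 ÷ 883.15 = AUD 699.77
AUD 699.77 ÷ 0.14912 = NOK 4,692.66
NOK 4,692.66 × 7.9956 = INR 37,520.63

INR 37,520.63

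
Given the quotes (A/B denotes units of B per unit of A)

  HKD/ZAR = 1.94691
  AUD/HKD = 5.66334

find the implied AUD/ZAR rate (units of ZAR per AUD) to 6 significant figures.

AUD/ZAR = 11.0260

1 AUD × 5.66334 = 5.66334 HKD
5.66334 HKD × 1.94691 = 11.026 ZAR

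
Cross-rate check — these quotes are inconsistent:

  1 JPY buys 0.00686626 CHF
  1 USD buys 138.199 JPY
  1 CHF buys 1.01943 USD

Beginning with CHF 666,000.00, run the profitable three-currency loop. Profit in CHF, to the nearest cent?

Profit: CHF 22,480.55

Profitable loop is CHF → JPY → USD → CHF:
CHF 666,000.00 ÷ 0.00686626 = JPY 96,996,036
JPY 96,996,036 ÷ 138.199 = USD 701,857.72
USD 701,857.72 ÷ 1.01943 = CHF 688,480.55
Profit = CHF 688,480.55 − CHF 666,000.00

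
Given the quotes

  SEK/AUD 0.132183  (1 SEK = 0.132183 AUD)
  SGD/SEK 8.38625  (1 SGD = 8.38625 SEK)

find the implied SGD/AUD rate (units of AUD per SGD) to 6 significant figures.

SGD/AUD = 1.10852

1 SGD × 8.38625 = 8.38625 SEK
8.38625 SEK × 0.132183 = 1.10852 AUD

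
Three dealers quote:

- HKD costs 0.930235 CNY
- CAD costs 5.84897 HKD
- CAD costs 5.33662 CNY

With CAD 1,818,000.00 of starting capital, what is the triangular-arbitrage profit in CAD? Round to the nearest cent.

Profit: CAD 35,530.21

Profitable loop is CAD → HKD → CNY → CAD:
CAD 1,818,000.00 × 5.84897 = HKD 10,633,427.46
HKD 10,633,427.46 × 0.930235 = CNY 9,891,586.39
CNY 9,891,586.39 ÷ 5.33662 = CAD 1,853,530.21
Profit = CAD 1,853,530.21 − CAD 1,818,000.00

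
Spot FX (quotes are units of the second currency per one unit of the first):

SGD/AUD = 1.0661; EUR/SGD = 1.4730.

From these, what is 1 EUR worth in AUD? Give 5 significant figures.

EUR/AUD = 1.5704

1 EUR × 1.4730 = 1.473 SGD
1.473 SGD × 1.0661 = 1.57037 AUD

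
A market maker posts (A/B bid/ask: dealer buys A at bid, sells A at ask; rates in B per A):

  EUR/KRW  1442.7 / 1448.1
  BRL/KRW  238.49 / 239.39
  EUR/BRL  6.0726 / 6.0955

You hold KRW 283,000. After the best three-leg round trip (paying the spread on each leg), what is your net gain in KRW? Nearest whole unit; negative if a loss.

Net profit: KRW 30

Best loop KRW → EUR → BRL → KRW:
KRW 283,000 ÷ 1448.1 (buy EUR at ask) = EUR 195.43
EUR 195.43 × 6.0726 (sell EUR at bid) = BRL 1,186.76
BRL 1,186.76 × 238.49 (sell BRL at bid) = KRW 283,030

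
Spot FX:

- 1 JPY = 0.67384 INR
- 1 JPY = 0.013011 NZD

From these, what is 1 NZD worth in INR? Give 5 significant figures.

1 NZD ÷ 0.013011 = 76.858 JPY
76.858 JPY × 0.67384 = 51.79 INR

NZD/INR = 51.790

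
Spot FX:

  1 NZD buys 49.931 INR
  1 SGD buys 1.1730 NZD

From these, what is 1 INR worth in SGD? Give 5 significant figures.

INR/SGD = 0.017074

1 INR ÷ 49.931 = 0.0200276 NZD
0.0200276 NZD ÷ 1.1730 = 0.0170739 SGD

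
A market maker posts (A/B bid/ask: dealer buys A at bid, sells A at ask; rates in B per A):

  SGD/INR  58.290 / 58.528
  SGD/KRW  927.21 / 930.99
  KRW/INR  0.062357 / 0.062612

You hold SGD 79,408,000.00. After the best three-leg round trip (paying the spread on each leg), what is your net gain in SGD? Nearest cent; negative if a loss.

Best loop SGD → INR → KRW → SGD:
SGD 79,408,000.00 × 58.290 (sell SGD at bid) = INR 4,628,692,320.00
INR 4,628,692,320.00 ÷ 0.062612 (buy KRW at ask) = KRW 73,926,600,652
KRW 73,926,600,652 ÷ 930.99 (buy SGD at ask) = SGD 79,406,439.01

Net result: SGD -1,560.99 (no profitable arbitrage after spreads)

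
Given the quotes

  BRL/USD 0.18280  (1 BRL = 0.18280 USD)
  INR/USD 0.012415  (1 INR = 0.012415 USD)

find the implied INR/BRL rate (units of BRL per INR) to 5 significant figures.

INR/BRL = 0.067916

1 INR × 0.012415 = 0.012415 USD
0.012415 USD ÷ 0.18280 = 0.0679158 BRL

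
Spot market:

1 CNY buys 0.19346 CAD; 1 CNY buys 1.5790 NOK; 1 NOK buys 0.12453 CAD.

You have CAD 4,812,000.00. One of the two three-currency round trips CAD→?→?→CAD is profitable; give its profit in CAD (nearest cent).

Profit: CAD 78,919.93

Profitable loop is CAD → CNY → NOK → CAD:
CAD 4,812,000.00 ÷ 0.19346 = CNY 24,873,358.83
CNY 24,873,358.83 × 1.5790 = NOK 39,275,033.60
NOK 39,275,033.60 × 0.12453 = CAD 4,890,919.93
Profit = CAD 4,890,919.93 − CAD 4,812,000.00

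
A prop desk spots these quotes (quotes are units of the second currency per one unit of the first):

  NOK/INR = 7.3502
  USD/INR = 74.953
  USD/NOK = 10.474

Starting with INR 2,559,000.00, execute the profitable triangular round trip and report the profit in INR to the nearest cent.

Profitable loop is INR → USD → NOK → INR:
INR 2,559,000.00 ÷ 74.953 = USD 34,141.40
USD 34,141.40 × 10.474 = NOK 357,596.97
NOK 357,596.97 × 7.3502 = INR 2,628,409.28
Profit = INR 2,628,409.28 − INR 2,559,000.00

Profit: INR 69,409.28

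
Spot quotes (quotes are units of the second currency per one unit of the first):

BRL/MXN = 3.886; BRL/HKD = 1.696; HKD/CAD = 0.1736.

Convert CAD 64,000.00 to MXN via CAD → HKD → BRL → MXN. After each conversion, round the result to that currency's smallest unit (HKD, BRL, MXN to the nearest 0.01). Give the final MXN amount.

MXN 844,709.15

CAD 64,000.00 ÷ 0.1736 = HKD 368,663.59
HKD 368,663.59 ÷ 1.696 = BRL 217,372.40
BRL 217,372.40 × 3.886 = MXN 844,709.15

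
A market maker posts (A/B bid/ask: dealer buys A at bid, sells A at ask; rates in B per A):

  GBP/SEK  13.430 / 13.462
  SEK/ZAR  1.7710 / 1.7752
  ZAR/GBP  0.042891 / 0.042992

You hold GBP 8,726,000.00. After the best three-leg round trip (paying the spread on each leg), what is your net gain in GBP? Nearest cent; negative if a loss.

Net profit: GBP 175,761.50

Best loop GBP → SEK → ZAR → GBP:
GBP 8,726,000.00 × 13.430 (sell GBP at bid) = SEK 117,190,180.00
SEK 117,190,180.00 × 1.7710 (sell SEK at bid) = ZAR 207,543,808.78
ZAR 207,543,808.78 × 0.042891 (sell ZAR at bid) = GBP 8,901,761.50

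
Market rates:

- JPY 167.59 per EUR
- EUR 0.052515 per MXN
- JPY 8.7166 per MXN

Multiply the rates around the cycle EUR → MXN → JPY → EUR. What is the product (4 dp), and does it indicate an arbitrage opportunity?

0.9904 (arbitrage exists)

Around EUR → MXN → JPY → EUR: 1 ÷ 0.052515 × 8.7166 ÷ 167.59 = 0.990411
Product < 1; profitable direction is EUR → JPY → MXN → EUR.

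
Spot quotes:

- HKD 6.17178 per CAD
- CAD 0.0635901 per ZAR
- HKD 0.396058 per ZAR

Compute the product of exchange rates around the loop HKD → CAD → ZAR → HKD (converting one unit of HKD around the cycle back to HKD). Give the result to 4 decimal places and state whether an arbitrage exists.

1.0092 (arbitrage exists)

Around HKD → CAD → ZAR → HKD: 1 ÷ 6.17178 ÷ 0.0635901 × 0.396058 = 1.009157
Product > 1; profitable direction is HKD → CAD → ZAR → HKD.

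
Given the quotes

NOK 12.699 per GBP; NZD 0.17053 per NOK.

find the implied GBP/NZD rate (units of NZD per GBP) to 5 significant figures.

GBP/NZD = 2.1656

1 GBP × 12.699 = 12.699 NOK
12.699 NOK × 0.17053 = 2.16556 NZD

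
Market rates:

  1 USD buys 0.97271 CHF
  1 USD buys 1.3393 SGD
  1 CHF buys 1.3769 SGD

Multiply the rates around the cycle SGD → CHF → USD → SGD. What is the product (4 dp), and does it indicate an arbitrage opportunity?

Around SGD → CHF → USD → SGD: 1 ÷ 1.3769 ÷ 0.97271 × 1.3393 = 0.999982
Product ≈ 1 (deviation 0.002%, within rounding noise).

1.0000 (no arbitrage)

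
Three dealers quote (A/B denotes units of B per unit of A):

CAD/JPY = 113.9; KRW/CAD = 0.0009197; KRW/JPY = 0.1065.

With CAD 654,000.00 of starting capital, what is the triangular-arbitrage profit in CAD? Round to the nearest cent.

Profitable loop is CAD → KRW → JPY → CAD:
CAD 654,000.00 ÷ 0.0009197 = KRW 711,101,446
KRW 711,101,446 × 0.1065 = JPY 75,732,304
JPY 75,732,304 ÷ 113.9 = CAD 664,901.70
Profit = CAD 664,901.70 − CAD 654,000.00

Profit: CAD 10,901.70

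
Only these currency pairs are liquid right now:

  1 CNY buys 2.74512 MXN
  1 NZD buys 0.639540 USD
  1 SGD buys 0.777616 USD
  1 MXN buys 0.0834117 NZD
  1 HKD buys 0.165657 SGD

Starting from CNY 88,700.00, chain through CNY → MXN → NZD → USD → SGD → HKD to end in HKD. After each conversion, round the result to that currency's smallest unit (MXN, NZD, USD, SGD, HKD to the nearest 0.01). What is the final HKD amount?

HKD 100,833.41

CNY 88,700.00 × 2.74512 = MXN 243,492.14
MXN 243,492.14 × 0.0834117 = NZD 20,310.09
NZD 20,310.09 × 0.639540 = USD 12,989.11
USD 12,989.11 ÷ 0.777616 = SGD 16,703.76
SGD 16,703.76 ÷ 0.165657 = HKD 100,833.41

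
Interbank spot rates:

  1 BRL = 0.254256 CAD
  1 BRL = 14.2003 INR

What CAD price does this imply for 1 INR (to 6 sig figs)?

1 INR ÷ 14.2003 = 0.070421 BRL
0.070421 BRL × 0.254256 = 0.017905 CAD

INR/CAD = 0.0179050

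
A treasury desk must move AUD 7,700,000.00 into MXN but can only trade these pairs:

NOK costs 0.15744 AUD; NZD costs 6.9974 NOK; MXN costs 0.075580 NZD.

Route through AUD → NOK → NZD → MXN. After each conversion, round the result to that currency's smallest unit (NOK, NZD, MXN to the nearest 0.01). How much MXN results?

AUD 7,700,000.00 ÷ 0.15744 = NOK 48,907,520.33
NOK 48,907,520.33 ÷ 6.9974 = NZD 6,989,384.68
NZD 6,989,384.68 ÷ 0.075580 = MXN 92,476,643.03

MXN 92,476,643.03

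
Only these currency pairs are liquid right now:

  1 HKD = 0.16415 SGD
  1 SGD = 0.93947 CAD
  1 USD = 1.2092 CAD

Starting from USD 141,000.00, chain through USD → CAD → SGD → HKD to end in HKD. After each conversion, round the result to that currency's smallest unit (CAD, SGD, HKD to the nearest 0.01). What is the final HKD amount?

HKD 1,105,588.36

USD 141,000.00 × 1.2092 = CAD 170,497.20
CAD 170,497.20 ÷ 0.93947 = SGD 181,482.33
SGD 181,482.33 ÷ 0.16415 = HKD 1,105,588.36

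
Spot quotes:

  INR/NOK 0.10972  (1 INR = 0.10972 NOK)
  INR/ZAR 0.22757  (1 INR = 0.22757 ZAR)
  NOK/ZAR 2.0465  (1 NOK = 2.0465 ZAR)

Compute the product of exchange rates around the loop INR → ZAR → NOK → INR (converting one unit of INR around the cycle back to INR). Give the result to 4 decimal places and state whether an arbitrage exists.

Around INR → ZAR → NOK → INR: 1 × 0.22757 ÷ 2.0465 ÷ 0.10972 = 1.013485
Product > 1; profitable direction is INR → ZAR → NOK → INR.

1.0135 (arbitrage exists)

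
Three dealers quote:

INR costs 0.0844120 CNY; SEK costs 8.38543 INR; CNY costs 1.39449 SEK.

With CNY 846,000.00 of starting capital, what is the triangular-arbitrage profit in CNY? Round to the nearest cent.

Profitable loop is CNY → INR → SEK → CNY:
CNY 846,000.00 ÷ 0.0844120 = INR 10,022,271.71
INR 10,022,271.71 ÷ 8.38543 = SEK 1,195,200.69
SEK 1,195,200.69 ÷ 1.39449 = CNY 857,088.03
Profit = CNY 857,088.03 − CNY 846,000.00

Profit: CNY 11,088.03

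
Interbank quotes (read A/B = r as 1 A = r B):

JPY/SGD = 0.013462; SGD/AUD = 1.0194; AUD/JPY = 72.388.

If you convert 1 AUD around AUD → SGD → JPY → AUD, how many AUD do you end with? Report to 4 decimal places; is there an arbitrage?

Around AUD → SGD → JPY → AUD: 1 ÷ 1.0194 ÷ 0.013462 ÷ 72.388 = 1.006652
Product > 1; profitable direction is AUD → SGD → JPY → AUD.

1.0067 (arbitrage exists)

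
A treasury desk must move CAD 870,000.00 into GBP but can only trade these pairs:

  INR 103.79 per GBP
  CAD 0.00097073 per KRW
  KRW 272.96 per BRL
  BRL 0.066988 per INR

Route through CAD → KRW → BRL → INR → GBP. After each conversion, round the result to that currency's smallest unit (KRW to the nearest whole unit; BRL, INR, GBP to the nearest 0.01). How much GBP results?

CAD 870,000.00 ÷ 0.00097073 = KRW 896,232,732
KRW 896,232,732 ÷ 272.96 = BRL 3,283,384.86
BRL 3,283,384.86 ÷ 0.066988 = INR 49,014,522.90
INR 49,014,522.90 ÷ 103.79 = GBP 472,247.07

GBP 472,247.07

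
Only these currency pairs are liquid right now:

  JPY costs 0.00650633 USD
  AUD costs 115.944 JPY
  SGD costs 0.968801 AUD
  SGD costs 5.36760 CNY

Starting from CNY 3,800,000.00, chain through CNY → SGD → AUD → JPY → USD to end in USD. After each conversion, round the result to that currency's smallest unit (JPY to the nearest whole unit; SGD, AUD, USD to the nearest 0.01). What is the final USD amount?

USD 517,395.20

CNY 3,800,000.00 ÷ 5.36760 = SGD 707,951.41
SGD 707,951.41 × 0.968801 = AUD 685,864.03
AUD 685,864.03 × 115.944 = JPY 79,521,819
JPY 79,521,819 × 0.00650633 = USD 517,395.20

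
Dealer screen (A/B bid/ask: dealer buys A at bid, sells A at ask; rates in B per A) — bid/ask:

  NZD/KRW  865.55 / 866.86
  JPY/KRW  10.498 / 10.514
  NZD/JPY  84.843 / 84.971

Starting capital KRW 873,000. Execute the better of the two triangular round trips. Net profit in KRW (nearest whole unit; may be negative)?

Net profit: KRW 23,991

Best loop KRW → NZD → JPY → KRW:
KRW 873,000 ÷ 866.86 (buy NZD at ask) = NZD 1,007.08
NZD 1,007.08 × 84.843 (sell NZD at bid) = JPY 85,444
JPY 85,444 × 10.498 (sell JPY at bid) = KRW 896,991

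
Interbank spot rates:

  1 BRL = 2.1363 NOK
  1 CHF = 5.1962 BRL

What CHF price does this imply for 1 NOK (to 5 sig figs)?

NOK/CHF = 0.090085

1 NOK ÷ 2.1363 = 0.468099 BRL
0.468099 BRL ÷ 5.1962 = 0.0900849 CHF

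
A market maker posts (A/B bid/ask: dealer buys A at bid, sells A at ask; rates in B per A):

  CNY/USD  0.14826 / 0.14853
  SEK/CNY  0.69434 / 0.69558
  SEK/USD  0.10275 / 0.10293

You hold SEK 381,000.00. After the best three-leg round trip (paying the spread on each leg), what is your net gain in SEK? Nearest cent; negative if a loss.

Best loop SEK → CNY → USD → SEK:
SEK 381,000.00 × 0.69434 (sell SEK at bid) = CNY 264,543.54
CNY 264,543.54 × 0.14826 (sell CNY at bid) = USD 39,221.23
USD 39,221.23 ÷ 0.10293 (buy SEK at ask) = SEK 381,047.56

Net profit: SEK 47.56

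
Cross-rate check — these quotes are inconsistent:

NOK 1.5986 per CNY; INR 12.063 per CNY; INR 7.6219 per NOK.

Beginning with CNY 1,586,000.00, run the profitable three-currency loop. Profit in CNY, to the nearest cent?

Profit: CNY 15,957.21

Profitable loop is CNY → NOK → INR → CNY:
CNY 1,586,000.00 × 1.5986 = NOK 2,535,379.60
NOK 2,535,379.60 × 7.6219 = INR 19,324,409.77
INR 19,324,409.77 ÷ 12.063 = CNY 1,601,957.21
Profit = CNY 1,601,957.21 − CNY 1,586,000.00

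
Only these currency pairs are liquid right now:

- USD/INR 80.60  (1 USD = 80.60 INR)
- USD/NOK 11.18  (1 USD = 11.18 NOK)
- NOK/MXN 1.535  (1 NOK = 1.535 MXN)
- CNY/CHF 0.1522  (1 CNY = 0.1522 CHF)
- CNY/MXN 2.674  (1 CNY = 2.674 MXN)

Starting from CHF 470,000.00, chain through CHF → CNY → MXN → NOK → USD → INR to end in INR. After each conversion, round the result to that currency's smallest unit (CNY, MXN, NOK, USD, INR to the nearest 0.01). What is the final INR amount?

CHF 470,000.00 ÷ 0.1522 = CNY 3,088,042.05
CNY 3,088,042.05 × 2.674 = MXN 8,257,424.44
MXN 8,257,424.44 ÷ 1.535 = NOK 5,379,429.60
NOK 5,379,429.60 ÷ 11.18 = USD 481,165.44
USD 481,165.44 × 80.60 = INR 38,781,934.46

INR 38,781,934.46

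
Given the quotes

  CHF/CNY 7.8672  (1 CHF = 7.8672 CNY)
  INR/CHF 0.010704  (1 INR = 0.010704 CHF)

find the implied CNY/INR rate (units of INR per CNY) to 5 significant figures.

CNY/INR = 11.875

1 CNY ÷ 7.8672 = 0.12711 CHF
0.12711 CHF ÷ 0.010704 = 11.875 INR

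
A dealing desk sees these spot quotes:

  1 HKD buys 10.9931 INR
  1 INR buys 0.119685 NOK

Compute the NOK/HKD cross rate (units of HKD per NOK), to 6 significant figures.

1 NOK ÷ 0.119685 = 8.35527 INR
8.35527 INR ÷ 10.9931 = 0.760046 HKD

NOK/HKD = 0.760046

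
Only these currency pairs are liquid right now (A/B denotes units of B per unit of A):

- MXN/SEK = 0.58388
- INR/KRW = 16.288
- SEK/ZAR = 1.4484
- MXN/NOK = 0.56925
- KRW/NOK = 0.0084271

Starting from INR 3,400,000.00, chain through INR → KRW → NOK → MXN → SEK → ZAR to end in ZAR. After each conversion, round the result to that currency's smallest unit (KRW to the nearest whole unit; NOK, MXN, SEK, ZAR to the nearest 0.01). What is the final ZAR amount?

ZAR 693,320.29

INR 3,400,000.00 × 16.288 = KRW 55,379,200
KRW 55,379,200 × 0.0084271 = NOK 466,686.06
NOK 466,686.06 ÷ 0.56925 = MXN 819,826.19
MXN 819,826.19 × 0.58388 = SEK 478,680.12
SEK 478,680.12 × 1.4484 = ZAR 693,320.29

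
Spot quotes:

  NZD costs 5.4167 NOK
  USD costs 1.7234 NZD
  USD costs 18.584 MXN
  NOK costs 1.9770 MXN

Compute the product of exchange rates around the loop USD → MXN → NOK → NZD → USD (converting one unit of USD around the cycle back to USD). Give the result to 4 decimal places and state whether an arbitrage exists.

Around USD → MXN → NOK → NZD → USD: 1 × 18.584 ÷ 1.9770 ÷ 5.4167 ÷ 1.7234 = 1.006959
Product > 1; profitable direction is USD → MXN → NOK → NZD → USD.

1.0070 (arbitrage exists)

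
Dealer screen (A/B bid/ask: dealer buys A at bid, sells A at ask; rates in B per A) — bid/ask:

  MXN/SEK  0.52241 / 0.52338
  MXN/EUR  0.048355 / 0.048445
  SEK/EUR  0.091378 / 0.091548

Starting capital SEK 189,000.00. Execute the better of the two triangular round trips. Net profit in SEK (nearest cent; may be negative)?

Net profit: SEK 1,737.99

Best loop SEK → MXN → EUR → SEK:
SEK 189,000.00 ÷ 0.52338 (buy MXN at ask) = MXN 361,114.30
MXN 361,114.30 × 0.048355 (sell MXN at bid) = EUR 17,461.68
EUR 17,461.68 ÷ 0.091548 (buy SEK at ask) = SEK 190,737.99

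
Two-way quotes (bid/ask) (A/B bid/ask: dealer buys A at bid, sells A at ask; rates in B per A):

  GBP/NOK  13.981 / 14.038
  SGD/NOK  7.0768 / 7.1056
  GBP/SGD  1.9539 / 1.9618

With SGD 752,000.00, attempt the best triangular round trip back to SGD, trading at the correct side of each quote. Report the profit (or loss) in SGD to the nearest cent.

Best loop SGD → GBP → NOK → SGD:
SGD 752,000.00 ÷ 1.9618 (buy GBP at ask) = GBP 383,321.44
GBP 383,321.44 × 13.981 (sell GBP at bid) = NOK 5,359,217.05
NOK 5,359,217.05 ÷ 7.1056 (buy SGD at ask) = SGD 754,224.42

Net profit: SGD 2,224.42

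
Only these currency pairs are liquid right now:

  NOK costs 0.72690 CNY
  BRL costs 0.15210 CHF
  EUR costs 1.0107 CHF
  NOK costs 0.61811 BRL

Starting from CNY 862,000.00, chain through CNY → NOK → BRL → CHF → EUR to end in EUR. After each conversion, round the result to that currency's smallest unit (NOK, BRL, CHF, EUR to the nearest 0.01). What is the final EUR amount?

CNY 862,000.00 ÷ 0.72690 = NOK 1,185,857.75
NOK 1,185,857.75 × 0.61811 = BRL 732,990.53
BRL 732,990.53 × 0.15210 = CHF 111,487.86
CHF 111,487.86 ÷ 1.0107 = EUR 110,307.57

EUR 110,307.57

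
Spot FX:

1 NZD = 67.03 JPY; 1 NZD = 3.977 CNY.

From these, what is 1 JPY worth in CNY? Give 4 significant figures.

1 JPY ÷ 67.03 = 0.0149187 NZD
0.0149187 NZD × 3.977 = 0.0593316 CNY

JPY/CNY = 0.05933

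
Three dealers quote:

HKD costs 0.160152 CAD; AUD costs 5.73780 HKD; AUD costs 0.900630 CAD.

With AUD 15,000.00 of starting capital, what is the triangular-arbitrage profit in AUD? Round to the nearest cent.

Profit: AUD 304.62

Profitable loop is AUD → HKD → CAD → AUD:
AUD 15,000.00 × 5.73780 = HKD 86,067.00
HKD 86,067.00 × 0.160152 = CAD 13,783.80
CAD 13,783.80 ÷ 0.900630 = AUD 15,304.62
Profit = AUD 15,304.62 − AUD 15,000.00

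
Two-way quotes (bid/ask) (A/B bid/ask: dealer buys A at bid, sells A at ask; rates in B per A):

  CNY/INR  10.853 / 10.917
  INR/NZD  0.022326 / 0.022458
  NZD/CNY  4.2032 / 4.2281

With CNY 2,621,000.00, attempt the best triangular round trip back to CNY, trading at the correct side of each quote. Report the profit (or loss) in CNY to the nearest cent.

Net profit: CNY 48,364.00

Best loop CNY → INR → NZD → CNY:
CNY 2,621,000.00 × 10.853 (sell CNY at bid) = INR 28,445,713.00
INR 28,445,713.00 × 0.022326 (sell INR at bid) = NZD 635,078.99
NZD 635,078.99 × 4.2032 (sell NZD at bid) = CNY 2,669,364.00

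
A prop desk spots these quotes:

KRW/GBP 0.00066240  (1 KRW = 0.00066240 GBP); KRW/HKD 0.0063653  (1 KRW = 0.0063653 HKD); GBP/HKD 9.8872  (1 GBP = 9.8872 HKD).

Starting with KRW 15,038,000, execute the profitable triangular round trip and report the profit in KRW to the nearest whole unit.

Profit: KRW 434,655

Profitable loop is KRW → GBP → HKD → KRW:
KRW 15,038,000 × 0.00066240 = GBP 9,961.17
GBP 9,961.17 × 9.8872 = HKD 98,488.09
HKD 98,488.09 ÷ 0.0063653 = KRW 15,472,655
Profit = KRW 15,472,655 − KRW 15,038,000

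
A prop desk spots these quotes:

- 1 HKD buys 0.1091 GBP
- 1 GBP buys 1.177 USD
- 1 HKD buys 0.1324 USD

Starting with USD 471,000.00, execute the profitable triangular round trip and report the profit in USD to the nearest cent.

Profitable loop is USD → GBP → HKD → USD:
USD 471,000.00 ÷ 1.177 = GBP 400,169.92
GBP 400,169.92 ÷ 0.1091 = HKD 3,667,918.64
HKD 3,667,918.64 × 0.1324 = USD 485,632.43
Profit = USD 485,632.43 − USD 471,000.00

Profit: USD 14,632.43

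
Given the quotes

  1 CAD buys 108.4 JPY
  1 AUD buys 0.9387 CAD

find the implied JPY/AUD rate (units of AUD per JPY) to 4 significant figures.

1 JPY ÷ 108.4 = 0.00922509 CAD
0.00922509 CAD ÷ 0.9387 = 0.00982752 AUD

JPY/AUD = 0.009828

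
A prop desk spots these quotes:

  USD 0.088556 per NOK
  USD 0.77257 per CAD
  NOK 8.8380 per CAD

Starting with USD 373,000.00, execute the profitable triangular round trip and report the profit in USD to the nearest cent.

Profit: USD 4,870.49

Profitable loop is USD → CAD → NOK → USD:
USD 373,000.00 ÷ 0.77257 = CAD 482,804.15
CAD 482,804.15 × 8.8380 = NOK 4,267,023.05
NOK 4,267,023.05 × 0.088556 = USD 377,870.49
Profit = USD 377,870.49 − USD 373,000.00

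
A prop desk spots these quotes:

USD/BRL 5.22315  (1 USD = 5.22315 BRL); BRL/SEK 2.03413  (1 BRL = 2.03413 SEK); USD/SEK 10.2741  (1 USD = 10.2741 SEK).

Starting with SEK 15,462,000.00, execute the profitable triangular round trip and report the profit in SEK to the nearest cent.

Profitable loop is SEK → USD → BRL → SEK:
SEK 15,462,000.00 ÷ 10.2741 = USD 1,504,949.34
USD 1,504,949.34 × 5.22315 = BRL 7,860,576.14
BRL 7,860,576.14 × 2.03413 = SEK 15,989,433.74
Profit = SEK 15,989,433.74 − SEK 15,462,000.00

Profit: SEK 527,433.74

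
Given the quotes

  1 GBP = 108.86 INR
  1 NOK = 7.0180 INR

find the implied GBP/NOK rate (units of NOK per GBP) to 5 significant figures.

1 GBP × 108.86 = 108.86 INR
108.86 INR ÷ 7.0180 = 15.5115 NOK

GBP/NOK = 15.512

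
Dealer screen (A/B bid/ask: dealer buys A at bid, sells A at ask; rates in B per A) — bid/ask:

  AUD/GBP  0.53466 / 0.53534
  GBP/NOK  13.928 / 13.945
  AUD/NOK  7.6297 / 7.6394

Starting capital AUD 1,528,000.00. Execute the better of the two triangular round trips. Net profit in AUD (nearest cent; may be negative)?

Best loop AUD → NOK → GBP → AUD:
AUD 1,528,000.00 × 7.6297 (sell AUD at bid) = NOK 11,658,181.60
NOK 11,658,181.60 ÷ 13.945 (buy GBP at ask) = GBP 836,011.59
GBP 836,011.59 ÷ 0.53534 (buy AUD at ask) = AUD 1,561,646.04

Net profit: AUD 33,646.04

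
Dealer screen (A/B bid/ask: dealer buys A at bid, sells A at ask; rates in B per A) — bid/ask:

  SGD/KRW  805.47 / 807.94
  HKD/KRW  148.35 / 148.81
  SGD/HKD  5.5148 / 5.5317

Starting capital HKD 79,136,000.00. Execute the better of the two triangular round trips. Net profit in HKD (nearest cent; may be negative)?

Best loop HKD → KRW → SGD → HKD:
HKD 79,136,000.00 × 148.35 (sell HKD at bid) = KRW 11,739,825,600
KRW 11,739,825,600 ÷ 807.94 (buy SGD at ask) = SGD 14,530,566.13
SGD 14,530,566.13 × 5.5148 (sell SGD at bid) = HKD 80,133,166.10

Net profit: HKD 997,166.10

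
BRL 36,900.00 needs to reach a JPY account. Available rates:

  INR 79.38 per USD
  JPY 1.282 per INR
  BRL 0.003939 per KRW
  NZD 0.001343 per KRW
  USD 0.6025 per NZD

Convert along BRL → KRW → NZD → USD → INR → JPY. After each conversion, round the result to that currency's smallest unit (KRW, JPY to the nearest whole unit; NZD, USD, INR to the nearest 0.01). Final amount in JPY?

JPY 771,388

BRL 36,900.00 ÷ 0.003939 = KRW 9,367,860
KRW 9,367,860 × 0.001343 = NZD 12,581.04
NZD 12,581.04 × 0.6025 = USD 7,580.08
USD 7,580.08 × 79.38 = INR 601,706.75
INR 601,706.75 × 1.282 = JPY 771,388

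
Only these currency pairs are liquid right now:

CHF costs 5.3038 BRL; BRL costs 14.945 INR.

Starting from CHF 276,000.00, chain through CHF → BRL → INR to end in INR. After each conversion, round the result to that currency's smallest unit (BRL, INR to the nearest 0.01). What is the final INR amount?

INR 21,877,220.32

CHF 276,000.00 × 5.3038 = BRL 1,463,848.80
BRL 1,463,848.80 × 14.945 = INR 21,877,220.32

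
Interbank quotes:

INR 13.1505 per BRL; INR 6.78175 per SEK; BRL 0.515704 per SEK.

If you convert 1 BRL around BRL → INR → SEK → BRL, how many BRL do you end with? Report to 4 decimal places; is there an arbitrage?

Around BRL → INR → SEK → BRL: 1 × 13.1505 ÷ 6.78175 × 0.515704 = 1.000002
Product ≈ 1 (deviation 0.000%, within rounding noise).

1.0000 (no arbitrage)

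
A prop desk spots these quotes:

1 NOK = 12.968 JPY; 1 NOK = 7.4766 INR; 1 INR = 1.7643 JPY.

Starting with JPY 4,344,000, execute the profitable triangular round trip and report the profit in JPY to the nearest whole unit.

Profit: JPY 74,689

Profitable loop is JPY → NOK → INR → JPY:
JPY 4,344,000 ÷ 12.968 = NOK 334,978.41
NOK 334,978.41 × 7.4766 = INR 2,504,499.57
INR 2,504,499.57 × 1.7643 = JPY 4,418,689
Profit = JPY 4,418,689 − JPY 4,344,000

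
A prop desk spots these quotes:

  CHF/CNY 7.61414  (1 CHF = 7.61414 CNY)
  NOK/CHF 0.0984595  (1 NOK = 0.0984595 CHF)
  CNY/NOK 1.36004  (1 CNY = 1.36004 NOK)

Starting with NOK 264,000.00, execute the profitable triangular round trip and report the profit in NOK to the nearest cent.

Profit: NOK 5,174.61

Profitable loop is NOK → CHF → CNY → NOK:
NOK 264,000.00 × 0.0984595 = CHF 25,993.31
CHF 25,993.31 × 7.61414 = CNY 197,916.69
CNY 197,916.69 × 1.36004 = NOK 269,174.61
Profit = NOK 269,174.61 − NOK 264,000.00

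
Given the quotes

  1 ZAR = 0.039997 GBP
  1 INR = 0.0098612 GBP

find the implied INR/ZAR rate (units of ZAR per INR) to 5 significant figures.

1 INR × 0.0098612 = 0.0098612 GBP
0.0098612 GBP ÷ 0.039997 = 0.246548 ZAR

INR/ZAR = 0.24655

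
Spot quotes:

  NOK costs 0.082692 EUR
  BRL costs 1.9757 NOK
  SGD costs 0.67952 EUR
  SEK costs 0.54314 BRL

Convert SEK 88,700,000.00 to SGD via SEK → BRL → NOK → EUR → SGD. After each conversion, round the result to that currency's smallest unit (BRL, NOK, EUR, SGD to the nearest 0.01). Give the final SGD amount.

SEK 88,700,000.00 × 0.54314 = BRL 48,176,518.00
BRL 48,176,518.00 × 1.9757 = NOK 95,182,346.61
NOK 95,182,346.61 × 0.082692 = EUR 7,870,818.61
EUR 7,870,818.61 ÷ 0.67952 = SGD 11,582,909.42

SGD 11,582,909.42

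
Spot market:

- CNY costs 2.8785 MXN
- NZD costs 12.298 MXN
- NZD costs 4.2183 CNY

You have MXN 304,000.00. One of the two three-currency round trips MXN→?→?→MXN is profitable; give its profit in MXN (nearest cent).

Profitable loop is MXN → CNY → NZD → MXN:
MXN 304,000.00 ÷ 2.8785 = CNY 105,610.56
CNY 105,610.56 ÷ 4.2183 = NZD 25,036.29
NZD 25,036.29 × 12.298 = MXN 307,896.23
Profit = MXN 307,896.23 − MXN 304,000.00

Profit: MXN 3,896.23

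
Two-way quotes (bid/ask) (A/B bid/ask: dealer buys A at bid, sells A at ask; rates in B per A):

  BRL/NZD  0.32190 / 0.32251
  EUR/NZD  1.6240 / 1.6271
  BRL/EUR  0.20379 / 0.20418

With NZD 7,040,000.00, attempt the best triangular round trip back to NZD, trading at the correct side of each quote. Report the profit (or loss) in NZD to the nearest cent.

Net profit: NZD 184,343.18

Best loop NZD → BRL → EUR → NZD:
NZD 7,040,000.00 ÷ 0.32251 (buy BRL at ask) = BRL 21,828,780.50
BRL 21,828,780.50 × 0.20379 (sell BRL at bid) = EUR 4,448,487.18
EUR 4,448,487.18 × 1.6240 (sell EUR at bid) = NZD 7,224,343.18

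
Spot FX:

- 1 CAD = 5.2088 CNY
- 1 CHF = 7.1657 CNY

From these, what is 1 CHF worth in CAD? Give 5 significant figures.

CHF/CAD = 1.3757

1 CHF × 7.1657 = 7.1657 CNY
7.1657 CNY ÷ 5.2088 = 1.37569 CAD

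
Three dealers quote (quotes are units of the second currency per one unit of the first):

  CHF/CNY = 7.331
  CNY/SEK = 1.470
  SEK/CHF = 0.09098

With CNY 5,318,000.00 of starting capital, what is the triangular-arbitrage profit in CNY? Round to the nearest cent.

Profit: CNY 106,027.04

Profitable loop is CNY → CHF → SEK → CNY:
CNY 5,318,000.00 ÷ 7.331 = CHF 725,412.63
CHF 725,412.63 ÷ 0.09098 = SEK 7,973,319.75
SEK 7,973,319.75 ÷ 1.470 = CNY 5,424,027.04
Profit = CNY 5,424,027.04 − CNY 5,318,000.00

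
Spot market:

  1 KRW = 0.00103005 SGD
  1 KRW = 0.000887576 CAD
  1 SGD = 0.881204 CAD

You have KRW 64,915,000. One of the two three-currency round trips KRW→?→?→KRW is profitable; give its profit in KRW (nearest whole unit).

Profit: KRW 1,470,660

Profitable loop is KRW → SGD → CAD → KRW:
KRW 64,915,000 × 0.00103005 = SGD 66,865.70
SGD 66,865.70 × 0.881204 = CAD 58,922.32
CAD 58,922.32 ÷ 0.000887576 = KRW 66,385,660
Profit = KRW 66,385,660 − KRW 64,915,000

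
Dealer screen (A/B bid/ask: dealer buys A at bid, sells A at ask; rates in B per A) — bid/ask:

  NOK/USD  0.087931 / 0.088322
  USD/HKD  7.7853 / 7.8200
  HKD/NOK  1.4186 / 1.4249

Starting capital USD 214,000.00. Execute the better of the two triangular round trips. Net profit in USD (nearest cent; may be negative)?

Best loop USD → NOK → HKD → USD:
USD 214,000.00 ÷ 0.088322 (buy NOK at ask) = NOK 2,422,952.38
NOK 2,422,952.38 ÷ 1.4249 (buy HKD at ask) = HKD 1,700,436.79
HKD 1,700,436.79 ÷ 7.8200 (buy USD at ask) = USD 217,447.16

Net profit: USD 3,447.16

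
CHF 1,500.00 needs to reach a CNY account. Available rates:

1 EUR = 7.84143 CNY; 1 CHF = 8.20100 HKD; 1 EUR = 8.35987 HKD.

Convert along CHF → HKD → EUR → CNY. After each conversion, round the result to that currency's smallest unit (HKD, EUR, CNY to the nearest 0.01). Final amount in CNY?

CHF 1,500.00 × 8.20100 = HKD 12,301.50
HKD 12,301.50 ÷ 8.35987 = EUR 1,471.49
EUR 1,471.49 × 7.84143 = CNY 11,538.59

CNY 11,538.59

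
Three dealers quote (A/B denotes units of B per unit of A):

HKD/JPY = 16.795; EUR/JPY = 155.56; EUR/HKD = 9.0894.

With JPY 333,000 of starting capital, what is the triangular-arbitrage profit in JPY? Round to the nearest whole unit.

Profitable loop is JPY → HKD → EUR → JPY:
JPY 333,000 ÷ 16.795 = HKD 19,827.33
HKD 19,827.33 ÷ 9.0894 = EUR 2,181.37
EUR 2,181.37 × 155.56 = JPY 339,334
Profit = JPY 339,334 − JPY 333,000

Profit: JPY 6,334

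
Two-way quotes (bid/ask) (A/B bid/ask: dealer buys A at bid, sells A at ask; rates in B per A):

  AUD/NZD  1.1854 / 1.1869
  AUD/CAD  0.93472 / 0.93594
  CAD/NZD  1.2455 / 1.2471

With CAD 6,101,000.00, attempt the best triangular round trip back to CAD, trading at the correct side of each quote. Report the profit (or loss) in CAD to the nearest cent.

Net profit: CAD 95,074.92

Best loop CAD → AUD → NZD → CAD:
CAD 6,101,000.00 ÷ 0.93594 (buy AUD at ask) = AUD 6,518,580.25
AUD 6,518,580.25 × 1.1854 (sell AUD at bid) = NZD 7,727,125.03
NZD 7,727,125.03 ÷ 1.2471 (buy CAD at ask) = CAD 6,196,074.92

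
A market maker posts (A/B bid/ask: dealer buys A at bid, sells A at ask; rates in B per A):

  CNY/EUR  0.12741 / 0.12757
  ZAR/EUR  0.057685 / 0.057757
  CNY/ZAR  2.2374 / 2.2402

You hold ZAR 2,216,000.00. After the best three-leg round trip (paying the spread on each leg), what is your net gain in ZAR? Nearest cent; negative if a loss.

Net profit: ZAR 25,959.34

Best loop ZAR → EUR → CNY → ZAR:
ZAR 2,216,000.00 × 0.057685 (sell ZAR at bid) = EUR 127,829.96
EUR 127,829.96 ÷ 0.12757 (buy CNY at ask) = CNY 1,002,037.78
CNY 1,002,037.78 × 2.2374 (sell CNY at bid) = ZAR 2,241,959.34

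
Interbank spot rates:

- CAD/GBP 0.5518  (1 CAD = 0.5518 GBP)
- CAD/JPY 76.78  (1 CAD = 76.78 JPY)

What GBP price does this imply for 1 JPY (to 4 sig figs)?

1 JPY ÷ 76.78 = 0.0130242 CAD
0.0130242 CAD × 0.5518 = 0.00718677 GBP

JPY/GBP = 0.007187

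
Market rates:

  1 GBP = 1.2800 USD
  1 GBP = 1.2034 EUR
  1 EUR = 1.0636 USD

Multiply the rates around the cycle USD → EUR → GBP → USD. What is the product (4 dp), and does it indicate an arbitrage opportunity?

1.0000 (no arbitrage)

Around USD → EUR → GBP → USD: 1 ÷ 1.0636 ÷ 1.2034 × 1.2800 = 1.000050
Product ≈ 1 (deviation 0.005%, within rounding noise).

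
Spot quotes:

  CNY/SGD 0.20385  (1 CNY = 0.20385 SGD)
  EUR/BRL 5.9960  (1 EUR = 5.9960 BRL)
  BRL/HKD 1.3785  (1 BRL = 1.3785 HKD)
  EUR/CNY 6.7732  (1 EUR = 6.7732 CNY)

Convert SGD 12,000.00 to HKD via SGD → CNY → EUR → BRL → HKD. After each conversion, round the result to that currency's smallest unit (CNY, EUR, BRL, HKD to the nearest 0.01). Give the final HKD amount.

SGD 12,000.00 ÷ 0.20385 = CNY 58,866.81
CNY 58,866.81 ÷ 6.7732 = EUR 8,691.14
EUR 8,691.14 × 5.9960 = BRL 52,112.08
BRL 52,112.08 × 1.3785 = HKD 71,836.50

HKD 71,836.50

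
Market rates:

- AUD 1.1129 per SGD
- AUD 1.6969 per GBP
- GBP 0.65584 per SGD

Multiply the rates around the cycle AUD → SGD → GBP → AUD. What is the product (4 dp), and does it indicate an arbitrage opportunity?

Around AUD → SGD → GBP → AUD: 1 ÷ 1.1129 × 0.65584 × 1.6969 = 0.999995
Product ≈ 1 (deviation 0.000%, within rounding noise).

1.0000 (no arbitrage)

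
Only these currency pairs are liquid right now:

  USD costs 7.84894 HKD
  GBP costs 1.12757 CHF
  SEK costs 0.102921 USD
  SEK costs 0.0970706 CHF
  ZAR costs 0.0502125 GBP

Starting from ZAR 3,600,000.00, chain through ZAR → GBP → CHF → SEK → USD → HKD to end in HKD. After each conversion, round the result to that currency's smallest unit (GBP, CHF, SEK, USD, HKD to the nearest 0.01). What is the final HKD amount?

HKD 1,696,231.60

ZAR 3,600,000.00 × 0.0502125 = GBP 180,765.00
GBP 180,765.00 × 1.12757 = CHF 203,825.19
CHF 203,825.19 ÷ 0.0970706 = SEK 2,099,762.34
SEK 2,099,762.34 × 0.102921 = USD 216,109.64
USD 216,109.64 × 7.84894 = HKD 1,696,231.60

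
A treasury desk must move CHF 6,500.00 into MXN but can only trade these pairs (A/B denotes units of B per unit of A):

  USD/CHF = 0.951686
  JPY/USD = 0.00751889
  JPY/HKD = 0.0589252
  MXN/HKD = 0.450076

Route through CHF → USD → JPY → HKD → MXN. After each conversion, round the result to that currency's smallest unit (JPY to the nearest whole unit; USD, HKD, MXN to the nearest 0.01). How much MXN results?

MXN 118,927.11

CHF 6,500.00 ÷ 0.951686 = USD 6,829.98
USD 6,829.98 ÷ 0.00751889 = JPY 908,376
JPY 908,376 × 0.0589252 = HKD 53,526.24
HKD 53,526.24 ÷ 0.450076 = MXN 118,927.11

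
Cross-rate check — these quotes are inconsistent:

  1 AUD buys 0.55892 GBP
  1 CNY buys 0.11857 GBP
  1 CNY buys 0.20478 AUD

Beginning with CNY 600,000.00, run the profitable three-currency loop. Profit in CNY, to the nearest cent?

Profitable loop is CNY → GBP → AUD → CNY:
CNY 600,000.00 × 0.11857 = GBP 71,142.00
GBP 71,142.00 ÷ 0.55892 = AUD 127,284.76
AUD 127,284.76 ÷ 0.20478 = CNY 621,568.33
Profit = CNY 621,568.33 − CNY 600,000.00

Profit: CNY 21,568.33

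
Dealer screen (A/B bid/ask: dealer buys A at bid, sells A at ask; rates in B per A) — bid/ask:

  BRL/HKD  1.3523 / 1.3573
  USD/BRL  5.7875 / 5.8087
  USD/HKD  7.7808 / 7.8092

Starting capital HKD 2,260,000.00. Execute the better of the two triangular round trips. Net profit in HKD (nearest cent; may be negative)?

Best loop HKD → USD → BRL → HKD:
HKD 2,260,000.00 ÷ 7.8092 (buy USD at ask) = USD 289,402.24
USD 289,402.24 × 5.7875 (sell USD at bid) = BRL 1,674,915.48
BRL 1,674,915.48 × 1.3523 (sell BRL at bid) = HKD 2,264,988.21

Net profit: HKD 4,988.21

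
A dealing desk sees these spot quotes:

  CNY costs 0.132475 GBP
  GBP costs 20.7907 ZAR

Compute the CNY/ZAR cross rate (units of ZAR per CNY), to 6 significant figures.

1 CNY × 0.132475 = 0.132475 GBP
0.132475 GBP × 20.7907 = 2.75425 ZAR

CNY/ZAR = 2.75425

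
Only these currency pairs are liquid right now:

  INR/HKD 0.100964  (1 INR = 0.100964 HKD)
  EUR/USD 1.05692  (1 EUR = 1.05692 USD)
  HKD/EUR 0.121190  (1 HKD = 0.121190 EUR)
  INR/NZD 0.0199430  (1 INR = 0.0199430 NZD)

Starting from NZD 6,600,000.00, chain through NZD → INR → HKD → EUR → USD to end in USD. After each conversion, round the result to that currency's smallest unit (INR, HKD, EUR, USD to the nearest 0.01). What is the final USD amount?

NZD 6,600,000.00 ÷ 0.0199430 = INR 330,943,188.09
INR 330,943,188.09 × 0.100964 = HKD 33,413,348.04
HKD 33,413,348.04 × 0.121190 = EUR 4,049,363.65
EUR 4,049,363.65 × 1.05692 = USD 4,279,853.43

USD 4,279,853.43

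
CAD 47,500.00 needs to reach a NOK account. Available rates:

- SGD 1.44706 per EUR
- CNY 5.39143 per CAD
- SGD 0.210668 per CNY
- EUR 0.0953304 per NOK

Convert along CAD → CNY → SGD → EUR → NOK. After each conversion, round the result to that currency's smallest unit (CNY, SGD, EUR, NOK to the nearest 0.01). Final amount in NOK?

NOK 391,091.30

CAD 47,500.00 × 5.39143 = CNY 256,092.92
CNY 256,092.92 × 0.210668 = SGD 53,950.58
SGD 53,950.58 ÷ 1.44706 = EUR 37,282.89
EUR 37,282.89 ÷ 0.0953304 = NOK 391,091.30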